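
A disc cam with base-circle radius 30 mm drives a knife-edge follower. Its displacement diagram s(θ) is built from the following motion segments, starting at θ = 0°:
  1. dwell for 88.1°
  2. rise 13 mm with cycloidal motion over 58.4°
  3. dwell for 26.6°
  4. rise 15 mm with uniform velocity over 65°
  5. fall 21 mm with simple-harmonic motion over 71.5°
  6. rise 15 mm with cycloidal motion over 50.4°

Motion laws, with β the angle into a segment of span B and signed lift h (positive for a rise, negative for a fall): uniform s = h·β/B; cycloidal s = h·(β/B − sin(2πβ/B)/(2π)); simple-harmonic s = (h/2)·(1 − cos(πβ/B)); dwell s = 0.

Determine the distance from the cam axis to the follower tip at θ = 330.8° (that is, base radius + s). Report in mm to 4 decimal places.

seg 1 [0°–88.1°] dwell: s stays 0.0000
seg 2 [88.1°–146.5°] cycloidal, h=13: full span → s += 13 → s = 13.0000
seg 3 [146.5°–173.1°] dwell: s stays 13.0000
seg 4 [173.1°–238.1°] uniform, h=15: full span → s += 15 → s = 28.0000
seg 5 [238.1°–309.6°] simple-harmonic, h=-21: full span → s += -21 → s = 7.0000
seg 6 [309.6°–360°] cycloidal, h=15: θ=330.8° here. β=21.2, B=50.4. 15·(0.4206 − sin(2π·0.4206)/(2π)) = 5.1678 → s = 12.1678
radial distance = base radius + s = 30 + 12.1678 = 42.1678

42.1678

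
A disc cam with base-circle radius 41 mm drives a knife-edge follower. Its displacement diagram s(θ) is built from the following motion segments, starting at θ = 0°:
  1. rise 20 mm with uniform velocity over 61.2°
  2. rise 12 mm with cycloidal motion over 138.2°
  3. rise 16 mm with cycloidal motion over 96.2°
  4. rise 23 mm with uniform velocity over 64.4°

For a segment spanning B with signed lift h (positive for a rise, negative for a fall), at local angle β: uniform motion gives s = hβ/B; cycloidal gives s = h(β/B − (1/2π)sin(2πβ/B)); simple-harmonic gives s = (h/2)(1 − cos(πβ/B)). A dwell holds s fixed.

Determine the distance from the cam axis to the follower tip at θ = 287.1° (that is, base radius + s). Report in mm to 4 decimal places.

seg 1 [0°–61.2°] uniform, h=20: full span → s += 20 → s = 20.0000
seg 2 [61.2°–199.4°] cycloidal, h=12: full span → s += 12 → s = 32.0000
seg 3 [199.4°–295.6°] cycloidal, h=16: θ=287.1° here. β=87.7, B=96.2. 16·(0.9116 − sin(2π·0.9116)/(2π)) = 15.9285 → s = 47.9285
radial distance = base radius + s = 41 + 47.9285 = 88.9285

88.9285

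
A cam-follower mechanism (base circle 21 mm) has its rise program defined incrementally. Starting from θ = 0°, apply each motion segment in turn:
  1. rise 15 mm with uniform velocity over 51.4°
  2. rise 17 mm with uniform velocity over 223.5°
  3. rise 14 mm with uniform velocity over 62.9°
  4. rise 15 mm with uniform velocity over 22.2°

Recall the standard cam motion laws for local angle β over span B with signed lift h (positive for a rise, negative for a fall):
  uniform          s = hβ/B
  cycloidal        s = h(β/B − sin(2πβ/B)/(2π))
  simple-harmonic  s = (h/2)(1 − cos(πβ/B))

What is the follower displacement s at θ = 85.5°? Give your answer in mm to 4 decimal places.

seg 1 [0°–51.4°] uniform, h=15: full span → s += 15 → s = 15.0000
seg 2 [51.4°–274.9°] uniform, h=17: θ=85.5° here. β=34.1, B=223.5. 17·34.1/223.5 = 2.5937 → s = 17.5937

17.5937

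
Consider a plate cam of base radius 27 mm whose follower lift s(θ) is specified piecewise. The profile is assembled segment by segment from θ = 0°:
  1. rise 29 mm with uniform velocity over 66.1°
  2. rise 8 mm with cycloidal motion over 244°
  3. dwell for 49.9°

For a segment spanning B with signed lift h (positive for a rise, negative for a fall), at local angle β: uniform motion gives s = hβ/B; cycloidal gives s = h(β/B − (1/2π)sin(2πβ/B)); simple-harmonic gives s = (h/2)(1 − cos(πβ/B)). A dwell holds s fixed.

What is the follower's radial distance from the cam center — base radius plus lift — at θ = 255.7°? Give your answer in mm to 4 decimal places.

seg 1 [0°–66.1°] uniform, h=29: full span → s += 29 → s = 29.0000
seg 2 [66.1°–310.1°] cycloidal, h=8: θ=255.7° here. β=189.6, B=244. 8·(0.7770 − sin(2π·0.7770)/(2π)) = 7.4713 → s = 36.4713
radial distance = base radius + s = 27 + 36.4713 = 63.4713

63.4713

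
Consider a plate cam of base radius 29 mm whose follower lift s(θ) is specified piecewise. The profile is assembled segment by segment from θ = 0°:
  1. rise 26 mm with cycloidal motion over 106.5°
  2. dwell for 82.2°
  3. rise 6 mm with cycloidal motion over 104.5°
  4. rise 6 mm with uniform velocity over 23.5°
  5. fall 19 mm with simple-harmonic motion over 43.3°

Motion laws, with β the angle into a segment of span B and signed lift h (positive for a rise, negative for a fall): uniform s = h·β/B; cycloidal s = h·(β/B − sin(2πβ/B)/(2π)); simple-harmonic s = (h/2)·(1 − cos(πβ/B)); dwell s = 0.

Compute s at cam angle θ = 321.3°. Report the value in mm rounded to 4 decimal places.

seg 1 [0°–106.5°] cycloidal, h=26: full span → s += 26 → s = 26.0000
seg 2 [106.5°–188.7°] dwell: s stays 26.0000
seg 3 [188.7°–293.2°] cycloidal, h=6: full span → s += 6 → s = 32.0000
seg 4 [293.2°–316.7°] uniform, h=6: full span → s += 6 → s = 38.0000
seg 5 [316.7°–360°] simple-harmonic, h=-19: θ=321.3° here. β=4.6, B=43.3. -19/2·(1 − cos(π·0.1062)) = -0.5242 → s = 37.4758

37.4758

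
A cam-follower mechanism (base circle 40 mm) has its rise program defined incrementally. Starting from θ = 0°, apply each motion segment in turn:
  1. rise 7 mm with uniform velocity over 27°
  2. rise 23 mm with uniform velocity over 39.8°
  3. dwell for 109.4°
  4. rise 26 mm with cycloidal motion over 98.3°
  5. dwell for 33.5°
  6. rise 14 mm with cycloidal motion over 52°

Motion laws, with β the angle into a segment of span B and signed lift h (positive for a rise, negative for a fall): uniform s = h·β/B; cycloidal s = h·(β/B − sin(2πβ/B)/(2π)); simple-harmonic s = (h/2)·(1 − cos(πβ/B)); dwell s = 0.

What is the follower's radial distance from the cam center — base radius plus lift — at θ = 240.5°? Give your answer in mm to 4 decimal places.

seg 1 [0°–27°] uniform, h=7: full span → s += 7 → s = 7.0000
seg 2 [27°–66.8°] uniform, h=23: full span → s += 23 → s = 30.0000
seg 3 [66.8°–176.2°] dwell: s stays 30.0000
seg 4 [176.2°–274.5°] cycloidal, h=26: θ=240.5° here. β=64.3, B=98.3. 26·(0.6541 − sin(2π·0.6541)/(2π)) = 20.4167 → s = 50.4167
radial distance = base radius + s = 40 + 50.4167 = 90.4167

90.4167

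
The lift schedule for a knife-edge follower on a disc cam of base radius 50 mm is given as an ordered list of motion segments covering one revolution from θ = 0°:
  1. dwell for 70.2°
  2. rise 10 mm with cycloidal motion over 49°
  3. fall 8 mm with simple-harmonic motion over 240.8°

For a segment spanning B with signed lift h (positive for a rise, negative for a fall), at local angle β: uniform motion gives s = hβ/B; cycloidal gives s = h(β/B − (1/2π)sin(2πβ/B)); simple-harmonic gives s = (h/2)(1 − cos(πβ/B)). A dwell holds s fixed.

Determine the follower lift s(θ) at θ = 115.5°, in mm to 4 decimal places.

seg 1 [0°–70.2°] dwell: s stays 0.0000
seg 2 [70.2°–119.2°] cycloidal, h=10: θ=115.5° here. β=45.3, B=49. 10·(0.9245 − sin(2π·0.9245)/(2π)) = 9.9720 → s = 9.9720

9.9720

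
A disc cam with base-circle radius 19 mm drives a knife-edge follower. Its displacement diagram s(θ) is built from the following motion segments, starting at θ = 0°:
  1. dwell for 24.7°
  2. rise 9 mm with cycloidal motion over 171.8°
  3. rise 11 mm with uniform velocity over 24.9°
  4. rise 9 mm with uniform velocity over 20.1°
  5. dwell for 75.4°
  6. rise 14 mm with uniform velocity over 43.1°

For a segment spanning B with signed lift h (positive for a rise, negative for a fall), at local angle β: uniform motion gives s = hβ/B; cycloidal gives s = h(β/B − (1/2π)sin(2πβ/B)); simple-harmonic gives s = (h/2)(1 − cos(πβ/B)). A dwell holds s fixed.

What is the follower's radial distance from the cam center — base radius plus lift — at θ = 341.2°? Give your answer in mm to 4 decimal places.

seg 1 [0°–24.7°] dwell: s stays 0.0000
seg 2 [24.7°–196.5°] cycloidal, h=9: full span → s += 9 → s = 9.0000
seg 3 [196.5°–221.4°] uniform, h=11: full span → s += 11 → s = 20.0000
seg 4 [221.4°–241.5°] uniform, h=9: full span → s += 9 → s = 29.0000
seg 5 [241.5°–316.9°] dwell: s stays 29.0000
seg 6 [316.9°–360°] uniform, h=14: θ=341.2° here. β=24.3, B=43.1. 14·24.3/43.1 = 7.8933 → s = 36.8933
radial distance = base radius + s = 19 + 36.8933 = 55.8933

55.8933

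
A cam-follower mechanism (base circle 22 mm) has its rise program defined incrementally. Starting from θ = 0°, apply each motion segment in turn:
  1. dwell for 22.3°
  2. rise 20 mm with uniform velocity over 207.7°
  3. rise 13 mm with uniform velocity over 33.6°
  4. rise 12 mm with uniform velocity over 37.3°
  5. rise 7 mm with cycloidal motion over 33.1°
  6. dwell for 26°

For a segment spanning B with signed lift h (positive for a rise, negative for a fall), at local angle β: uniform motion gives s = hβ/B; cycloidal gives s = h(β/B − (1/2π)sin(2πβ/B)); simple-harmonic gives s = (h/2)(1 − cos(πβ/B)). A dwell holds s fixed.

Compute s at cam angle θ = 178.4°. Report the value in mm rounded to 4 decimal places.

seg 1 [0°–22.3°] dwell: s stays 0.0000
seg 2 [22.3°–230°] uniform, h=20: θ=178.4° here. β=156.1, B=207.7. 20·156.1/207.7 = 15.0313 → s = 15.0313

15.0313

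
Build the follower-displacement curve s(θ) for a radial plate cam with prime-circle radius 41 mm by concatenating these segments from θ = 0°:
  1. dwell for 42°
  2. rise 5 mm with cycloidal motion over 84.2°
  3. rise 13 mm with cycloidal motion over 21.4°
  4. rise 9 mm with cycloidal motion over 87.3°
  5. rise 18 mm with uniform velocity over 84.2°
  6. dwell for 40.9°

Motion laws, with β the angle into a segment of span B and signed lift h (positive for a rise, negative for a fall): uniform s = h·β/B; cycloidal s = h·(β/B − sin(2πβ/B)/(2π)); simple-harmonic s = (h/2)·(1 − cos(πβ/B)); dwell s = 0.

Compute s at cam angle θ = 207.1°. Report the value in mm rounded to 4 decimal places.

seg 1 [0°–42°] dwell: s stays 0.0000
seg 2 [42°–126.2°] cycloidal, h=5: full span → s += 5 → s = 5.0000
seg 3 [126.2°–147.6°] cycloidal, h=13: full span → s += 13 → s = 18.0000
seg 4 [147.6°–234.9°] cycloidal, h=9: θ=207.1° here. β=59.5, B=87.3. 9·(0.6816 − sin(2π·0.6816)/(2π)) = 7.4360 → s = 25.4360

25.4360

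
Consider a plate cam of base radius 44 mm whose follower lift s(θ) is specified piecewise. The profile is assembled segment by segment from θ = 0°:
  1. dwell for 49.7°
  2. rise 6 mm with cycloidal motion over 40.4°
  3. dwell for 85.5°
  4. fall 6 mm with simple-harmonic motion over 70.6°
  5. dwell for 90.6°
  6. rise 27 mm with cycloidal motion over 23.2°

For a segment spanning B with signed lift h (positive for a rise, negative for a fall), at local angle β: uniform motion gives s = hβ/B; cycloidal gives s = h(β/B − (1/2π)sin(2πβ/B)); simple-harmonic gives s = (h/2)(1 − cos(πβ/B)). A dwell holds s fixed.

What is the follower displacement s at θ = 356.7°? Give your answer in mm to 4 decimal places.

seg 1 [0°–49.7°] dwell: s stays 0.0000
seg 2 [49.7°–90.1°] cycloidal, h=6: full span → s += 6 → s = 6.0000
seg 3 [90.1°–175.6°] dwell: s stays 6.0000
seg 4 [175.6°–246.2°] simple-harmonic, h=-6: full span → s += -6 → s = 0.0000
seg 5 [246.2°–336.8°] dwell: s stays 0.0000
seg 6 [336.8°–360°] cycloidal, h=27: θ=356.7° here. β=19.9, B=23.2. 27·(0.8578 − sin(2π·0.8578)/(2π)) = 26.5088 → s = 26.5088

26.5088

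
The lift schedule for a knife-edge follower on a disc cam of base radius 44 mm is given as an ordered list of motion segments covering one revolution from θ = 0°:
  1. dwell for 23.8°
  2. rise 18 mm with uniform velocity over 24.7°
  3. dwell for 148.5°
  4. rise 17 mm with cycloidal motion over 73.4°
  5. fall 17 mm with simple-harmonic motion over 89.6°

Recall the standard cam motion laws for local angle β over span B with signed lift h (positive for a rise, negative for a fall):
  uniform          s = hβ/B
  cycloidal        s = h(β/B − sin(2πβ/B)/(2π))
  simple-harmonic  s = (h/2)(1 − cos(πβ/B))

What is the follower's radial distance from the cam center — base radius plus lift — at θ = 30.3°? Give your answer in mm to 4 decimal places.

seg 1 [0°–23.8°] dwell: s stays 0.0000
seg 2 [23.8°–48.5°] uniform, h=18: θ=30.3° here. β=6.5, B=24.7. 18·6.5/24.7 = 4.7368 → s = 4.7368
radial distance = base radius + s = 44 + 4.7368 = 48.7368

48.7368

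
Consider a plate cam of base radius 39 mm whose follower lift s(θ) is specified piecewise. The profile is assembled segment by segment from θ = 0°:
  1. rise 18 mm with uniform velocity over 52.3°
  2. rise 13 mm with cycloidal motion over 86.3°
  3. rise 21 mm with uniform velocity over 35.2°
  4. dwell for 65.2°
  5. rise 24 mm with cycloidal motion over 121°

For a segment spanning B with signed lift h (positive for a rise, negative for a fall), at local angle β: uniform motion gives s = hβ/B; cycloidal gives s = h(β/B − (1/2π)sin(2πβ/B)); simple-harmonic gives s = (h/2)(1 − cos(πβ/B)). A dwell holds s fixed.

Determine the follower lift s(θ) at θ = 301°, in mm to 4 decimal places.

seg 1 [0°–52.3°] uniform, h=18: full span → s += 18 → s = 18.0000
seg 2 [52.3°–138.6°] cycloidal, h=13: full span → s += 13 → s = 31.0000
seg 3 [138.6°–173.8°] uniform, h=21: full span → s += 21 → s = 52.0000
seg 4 [173.8°–239°] dwell: s stays 52.0000
seg 5 [239°–360°] cycloidal, h=24: θ=301° here. β=62, B=121. 24·(0.5124 − sin(2π·0.5124)/(2π)) = 12.5947 → s = 64.5947

64.5947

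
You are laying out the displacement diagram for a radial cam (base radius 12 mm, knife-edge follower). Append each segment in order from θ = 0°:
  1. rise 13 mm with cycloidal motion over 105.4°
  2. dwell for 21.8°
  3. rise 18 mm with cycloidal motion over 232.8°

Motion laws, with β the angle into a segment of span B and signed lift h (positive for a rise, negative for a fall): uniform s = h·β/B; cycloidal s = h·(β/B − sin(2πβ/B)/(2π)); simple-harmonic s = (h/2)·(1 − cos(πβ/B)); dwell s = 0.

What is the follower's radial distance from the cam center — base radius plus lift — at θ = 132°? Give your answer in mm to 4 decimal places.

seg 1 [0°–105.4°] cycloidal, h=13: full span → s += 13 → s = 13.0000
seg 2 [105.4°–127.2°] dwell: s stays 13.0000
seg 3 [127.2°–360°] cycloidal, h=18: θ=132° here. β=4.8, B=232.8. 18·(0.0206 − sin(2π·0.0206)/(2π)) = 0.0010 → s = 13.0010
radial distance = base radius + s = 12 + 13.0010 = 25.0010

25.0010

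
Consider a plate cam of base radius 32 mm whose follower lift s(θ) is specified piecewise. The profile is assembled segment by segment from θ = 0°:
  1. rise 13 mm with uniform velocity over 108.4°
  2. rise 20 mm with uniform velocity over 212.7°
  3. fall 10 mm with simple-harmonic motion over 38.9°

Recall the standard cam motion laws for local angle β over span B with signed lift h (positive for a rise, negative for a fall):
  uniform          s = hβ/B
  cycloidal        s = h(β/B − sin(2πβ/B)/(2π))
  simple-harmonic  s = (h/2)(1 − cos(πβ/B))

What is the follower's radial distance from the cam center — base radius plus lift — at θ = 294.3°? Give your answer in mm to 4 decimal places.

seg 1 [0°–108.4°] uniform, h=13: full span → s += 13 → s = 13.0000
seg 2 [108.4°–321.1°] uniform, h=20: θ=294.3° here. β=185.9, B=212.7. 20·185.9/212.7 = 17.4800 → s = 30.4800
radial distance = base radius + s = 32 + 30.4800 = 62.4800

62.4800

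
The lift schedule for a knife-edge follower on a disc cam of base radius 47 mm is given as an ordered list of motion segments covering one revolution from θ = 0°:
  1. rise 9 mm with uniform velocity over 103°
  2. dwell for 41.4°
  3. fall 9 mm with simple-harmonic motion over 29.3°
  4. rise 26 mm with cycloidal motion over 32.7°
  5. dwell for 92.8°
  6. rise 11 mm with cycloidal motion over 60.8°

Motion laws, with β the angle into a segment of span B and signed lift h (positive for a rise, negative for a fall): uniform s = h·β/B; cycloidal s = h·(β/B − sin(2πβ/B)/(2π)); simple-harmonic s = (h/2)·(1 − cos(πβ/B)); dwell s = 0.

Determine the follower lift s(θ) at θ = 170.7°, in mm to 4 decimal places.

seg 1 [0°–103°] uniform, h=9: full span → s += 9 → s = 9.0000
seg 2 [103°–144.4°] dwell: s stays 9.0000
seg 3 [144.4°–173.7°] simple-harmonic, h=-9: θ=170.7° here. β=26.3, B=29.3. -9/2·(1 − cos(π·0.8976)) = -8.7692 → s = 0.2308

0.2308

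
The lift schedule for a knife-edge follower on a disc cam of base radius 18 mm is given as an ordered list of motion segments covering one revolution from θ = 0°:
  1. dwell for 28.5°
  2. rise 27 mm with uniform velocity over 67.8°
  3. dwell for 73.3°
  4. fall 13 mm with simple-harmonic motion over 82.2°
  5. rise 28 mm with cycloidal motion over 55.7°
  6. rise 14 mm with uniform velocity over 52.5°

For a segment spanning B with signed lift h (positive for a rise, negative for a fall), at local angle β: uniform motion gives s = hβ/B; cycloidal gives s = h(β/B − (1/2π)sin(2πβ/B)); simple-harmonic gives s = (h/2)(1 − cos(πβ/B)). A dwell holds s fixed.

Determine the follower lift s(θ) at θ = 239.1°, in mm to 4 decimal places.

seg 1 [0°–28.5°] dwell: s stays 0.0000
seg 2 [28.5°–96.3°] uniform, h=27: full span → s += 27 → s = 27.0000
seg 3 [96.3°–169.6°] dwell: s stays 27.0000
seg 4 [169.6°–251.8°] simple-harmonic, h=-13: θ=239.1° here. β=69.5, B=82.2. -13/2·(1 − cos(π·0.8455)) = -12.2492 → s = 14.7508

14.7508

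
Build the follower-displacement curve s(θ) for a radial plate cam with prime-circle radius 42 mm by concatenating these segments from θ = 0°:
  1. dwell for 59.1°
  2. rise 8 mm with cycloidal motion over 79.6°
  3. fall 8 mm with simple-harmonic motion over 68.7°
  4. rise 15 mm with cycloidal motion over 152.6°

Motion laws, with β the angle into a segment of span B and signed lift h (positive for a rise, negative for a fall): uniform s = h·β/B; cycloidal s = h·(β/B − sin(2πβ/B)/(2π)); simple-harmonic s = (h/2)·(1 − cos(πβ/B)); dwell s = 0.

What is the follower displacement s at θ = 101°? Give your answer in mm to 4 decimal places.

seg 1 [0°–59.1°] dwell: s stays 0.0000
seg 2 [59.1°–138.7°] cycloidal, h=8: θ=101° here. β=41.9, B=79.6. 8·(0.5264 − sin(2π·0.5264)/(2π)) = 4.4211 → s = 4.4211

4.4211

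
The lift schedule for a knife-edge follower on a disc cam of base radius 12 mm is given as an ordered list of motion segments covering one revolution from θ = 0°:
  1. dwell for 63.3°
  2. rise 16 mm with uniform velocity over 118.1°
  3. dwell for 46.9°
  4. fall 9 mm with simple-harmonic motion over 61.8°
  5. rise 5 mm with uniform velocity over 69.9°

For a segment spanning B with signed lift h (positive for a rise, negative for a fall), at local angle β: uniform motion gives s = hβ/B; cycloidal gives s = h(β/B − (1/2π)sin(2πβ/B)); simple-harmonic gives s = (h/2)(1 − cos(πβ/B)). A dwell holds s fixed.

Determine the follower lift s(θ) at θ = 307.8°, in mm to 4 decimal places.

seg 1 [0°–63.3°] dwell: s stays 0.0000
seg 2 [63.3°–181.4°] uniform, h=16: full span → s += 16 → s = 16.0000
seg 3 [181.4°–228.3°] dwell: s stays 16.0000
seg 4 [228.3°–290.1°] simple-harmonic, h=-9: full span → s += -9 → s = 7.0000
seg 5 [290.1°–360°] uniform, h=5: θ=307.8° here. β=17.7, B=69.9. 5·17.7/69.9 = 1.2661 → s = 8.2661

8.2661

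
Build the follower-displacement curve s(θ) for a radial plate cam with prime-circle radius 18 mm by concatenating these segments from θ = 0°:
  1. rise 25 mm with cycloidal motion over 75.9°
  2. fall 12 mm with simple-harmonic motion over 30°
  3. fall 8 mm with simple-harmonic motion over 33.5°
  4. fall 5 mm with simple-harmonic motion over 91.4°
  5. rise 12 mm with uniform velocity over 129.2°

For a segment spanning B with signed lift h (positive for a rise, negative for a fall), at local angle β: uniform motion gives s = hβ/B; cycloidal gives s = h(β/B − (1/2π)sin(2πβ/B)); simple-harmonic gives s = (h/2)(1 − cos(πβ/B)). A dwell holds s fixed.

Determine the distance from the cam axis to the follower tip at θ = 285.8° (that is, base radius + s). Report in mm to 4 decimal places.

seg 1 [0°–75.9°] cycloidal, h=25: full span → s += 25 → s = 25.0000
seg 2 [75.9°–105.9°] simple-harmonic, h=-12: full span → s += -12 → s = 13.0000
seg 3 [105.9°–139.4°] simple-harmonic, h=-8: full span → s += -8 → s = 5.0000
seg 4 [139.4°–230.8°] simple-harmonic, h=-5: full span → s += -5 → s = 0.0000
seg 5 [230.8°–360°] uniform, h=12: θ=285.8° here. β=55, B=129.2. 12·55/129.2 = 5.1084 → s = 5.1084
radial distance = base radius + s = 18 + 5.1084 = 23.1084

23.1084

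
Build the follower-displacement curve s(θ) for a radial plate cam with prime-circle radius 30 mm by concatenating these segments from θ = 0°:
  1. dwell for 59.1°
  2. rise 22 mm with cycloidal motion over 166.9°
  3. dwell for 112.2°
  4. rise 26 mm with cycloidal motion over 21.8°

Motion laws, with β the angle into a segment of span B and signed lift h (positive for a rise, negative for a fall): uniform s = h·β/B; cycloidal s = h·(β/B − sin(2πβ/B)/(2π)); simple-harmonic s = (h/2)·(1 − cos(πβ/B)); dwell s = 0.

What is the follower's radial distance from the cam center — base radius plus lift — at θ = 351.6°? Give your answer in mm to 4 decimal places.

seg 1 [0°–59.1°] dwell: s stays 0.0000
seg 2 [59.1°–226°] cycloidal, h=22: full span → s += 22 → s = 22.0000
seg 3 [226°–338.2°] dwell: s stays 22.0000
seg 4 [338.2°–360°] cycloidal, h=26: θ=351.6° here. β=13.4, B=21.8. 26·(0.6147 − sin(2π·0.6147)/(2π)) = 18.7119 → s = 40.7119
radial distance = base radius + s = 30 + 40.7119 = 70.7119

70.7119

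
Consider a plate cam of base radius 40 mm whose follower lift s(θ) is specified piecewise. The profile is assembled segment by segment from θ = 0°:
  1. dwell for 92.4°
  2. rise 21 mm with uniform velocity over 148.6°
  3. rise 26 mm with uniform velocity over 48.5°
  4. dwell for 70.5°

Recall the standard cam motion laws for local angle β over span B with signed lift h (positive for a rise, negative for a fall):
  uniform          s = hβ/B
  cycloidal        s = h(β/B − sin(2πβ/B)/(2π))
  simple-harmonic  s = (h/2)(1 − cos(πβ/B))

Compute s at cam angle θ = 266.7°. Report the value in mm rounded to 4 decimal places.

seg 1 [0°–92.4°] dwell: s stays 0.0000
seg 2 [92.4°–241°] uniform, h=21: full span → s += 21 → s = 21.0000
seg 3 [241°–289.5°] uniform, h=26: θ=266.7° here. β=25.7, B=48.5. 26·25.7/48.5 = 13.7773 → s = 34.7773

34.7773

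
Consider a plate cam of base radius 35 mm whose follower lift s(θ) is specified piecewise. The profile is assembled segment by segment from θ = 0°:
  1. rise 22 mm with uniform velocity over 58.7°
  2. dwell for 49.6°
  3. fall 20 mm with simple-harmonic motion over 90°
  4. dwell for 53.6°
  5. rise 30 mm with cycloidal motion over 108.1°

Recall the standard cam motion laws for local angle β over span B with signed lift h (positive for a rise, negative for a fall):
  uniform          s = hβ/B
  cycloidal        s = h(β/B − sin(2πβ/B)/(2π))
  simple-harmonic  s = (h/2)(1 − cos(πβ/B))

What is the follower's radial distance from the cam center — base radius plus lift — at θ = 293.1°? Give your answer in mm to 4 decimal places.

seg 1 [0°–58.7°] uniform, h=22: full span → s += 22 → s = 22.0000
seg 2 [58.7°–108.3°] dwell: s stays 22.0000
seg 3 [108.3°–198.3°] simple-harmonic, h=-20: full span → s += -20 → s = 2.0000
seg 4 [198.3°–251.9°] dwell: s stays 2.0000
seg 5 [251.9°–360°] cycloidal, h=30: θ=293.1° here. β=41.2, B=108.1. 30·(0.3811 − sin(2π·0.3811)/(2π)) = 8.1901 → s = 10.1901
radial distance = base radius + s = 35 + 10.1901 = 45.1901

45.1901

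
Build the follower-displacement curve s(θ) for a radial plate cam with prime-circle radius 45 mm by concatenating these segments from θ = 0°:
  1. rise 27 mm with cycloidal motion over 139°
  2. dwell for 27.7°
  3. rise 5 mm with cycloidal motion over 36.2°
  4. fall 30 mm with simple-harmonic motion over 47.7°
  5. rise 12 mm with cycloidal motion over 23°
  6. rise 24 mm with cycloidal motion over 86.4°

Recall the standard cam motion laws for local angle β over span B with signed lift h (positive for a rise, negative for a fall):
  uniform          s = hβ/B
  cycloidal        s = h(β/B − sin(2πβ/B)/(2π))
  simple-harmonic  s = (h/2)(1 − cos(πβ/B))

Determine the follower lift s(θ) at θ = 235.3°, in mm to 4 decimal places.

seg 1 [0°–139°] cycloidal, h=27: full span → s += 27 → s = 27.0000
seg 2 [139°–166.7°] dwell: s stays 27.0000
seg 3 [166.7°–202.9°] cycloidal, h=5: full span → s += 5 → s = 32.0000
seg 4 [202.9°–250.6°] simple-harmonic, h=-30: θ=235.3° here. β=32.4, B=47.7. -30/2·(1 − cos(π·0.6792)) = -23.0074 → s = 8.9926

8.9926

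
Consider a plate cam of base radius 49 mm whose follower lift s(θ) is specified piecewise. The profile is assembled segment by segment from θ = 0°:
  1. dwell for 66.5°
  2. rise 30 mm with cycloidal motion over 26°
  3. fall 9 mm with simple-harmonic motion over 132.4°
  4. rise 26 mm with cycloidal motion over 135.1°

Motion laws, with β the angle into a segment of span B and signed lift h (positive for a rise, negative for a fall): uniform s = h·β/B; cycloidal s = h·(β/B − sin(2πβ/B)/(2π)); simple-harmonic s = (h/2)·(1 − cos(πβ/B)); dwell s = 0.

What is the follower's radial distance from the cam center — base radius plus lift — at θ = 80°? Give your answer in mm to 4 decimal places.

seg 1 [0°–66.5°] dwell: s stays 0.0000
seg 2 [66.5°–92.5°] cycloidal, h=30: θ=80° here. β=13.5, B=26. 30·(0.5192 − sin(2π·0.5192)/(2π)) = 16.1524 → s = 16.1524
radial distance = base radius + s = 49 + 16.1524 = 65.1524

65.1524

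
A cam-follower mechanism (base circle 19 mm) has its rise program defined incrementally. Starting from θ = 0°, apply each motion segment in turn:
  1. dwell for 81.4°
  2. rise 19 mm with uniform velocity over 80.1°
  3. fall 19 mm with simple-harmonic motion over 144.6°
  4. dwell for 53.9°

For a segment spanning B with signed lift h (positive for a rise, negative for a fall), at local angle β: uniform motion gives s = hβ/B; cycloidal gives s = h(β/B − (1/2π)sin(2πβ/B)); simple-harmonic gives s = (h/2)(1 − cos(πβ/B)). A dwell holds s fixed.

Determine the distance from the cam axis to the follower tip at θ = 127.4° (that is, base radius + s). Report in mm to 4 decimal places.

seg 1 [0°–81.4°] dwell: s stays 0.0000
seg 2 [81.4°–161.5°] uniform, h=19: θ=127.4° here. β=46, B=80.1. 19·46/80.1 = 10.9114 → s = 10.9114
radial distance = base radius + s = 19 + 10.9114 = 29.9114

29.9114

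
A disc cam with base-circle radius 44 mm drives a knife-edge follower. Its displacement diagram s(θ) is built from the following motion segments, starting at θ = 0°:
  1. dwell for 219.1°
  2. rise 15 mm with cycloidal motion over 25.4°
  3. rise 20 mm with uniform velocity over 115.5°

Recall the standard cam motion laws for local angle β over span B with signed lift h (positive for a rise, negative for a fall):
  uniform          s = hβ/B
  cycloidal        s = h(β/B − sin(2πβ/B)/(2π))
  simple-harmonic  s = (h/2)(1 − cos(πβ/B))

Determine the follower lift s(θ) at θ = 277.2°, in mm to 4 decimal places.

seg 1 [0°–219.1°] dwell: s stays 0.0000
seg 2 [219.1°–244.5°] cycloidal, h=15: full span → s += 15 → s = 15.0000
seg 3 [244.5°–360°] uniform, h=20: θ=277.2° here. β=32.7, B=115.5. 20·32.7/115.5 = 5.6623 → s = 20.6623

20.6623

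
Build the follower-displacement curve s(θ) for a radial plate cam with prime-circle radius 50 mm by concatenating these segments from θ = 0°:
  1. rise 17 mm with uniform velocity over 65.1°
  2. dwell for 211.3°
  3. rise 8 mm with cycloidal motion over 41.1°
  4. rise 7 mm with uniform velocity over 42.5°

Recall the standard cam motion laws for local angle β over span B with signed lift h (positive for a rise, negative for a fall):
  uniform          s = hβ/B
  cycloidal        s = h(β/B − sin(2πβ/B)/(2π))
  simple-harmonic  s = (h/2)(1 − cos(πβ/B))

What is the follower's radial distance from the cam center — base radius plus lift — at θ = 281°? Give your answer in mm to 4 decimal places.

seg 1 [0°–65.1°] uniform, h=17: full span → s += 17 → s = 17.0000
seg 2 [65.1°–276.4°] dwell: s stays 17.0000
seg 3 [276.4°–317.5°] cycloidal, h=8: θ=281° here. β=4.6, B=41.1. 8·(0.1119 − sin(2π·0.1119)/(2π)) = 0.0720 → s = 17.0720
radial distance = base radius + s = 50 + 17.0720 = 67.0720

67.0720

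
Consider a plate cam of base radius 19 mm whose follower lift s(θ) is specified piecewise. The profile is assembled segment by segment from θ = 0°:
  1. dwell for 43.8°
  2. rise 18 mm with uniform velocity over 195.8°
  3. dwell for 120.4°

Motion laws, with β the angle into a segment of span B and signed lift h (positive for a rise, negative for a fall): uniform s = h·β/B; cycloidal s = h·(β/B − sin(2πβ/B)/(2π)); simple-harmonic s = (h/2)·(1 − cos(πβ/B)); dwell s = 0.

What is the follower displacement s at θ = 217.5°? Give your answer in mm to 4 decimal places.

seg 1 [0°–43.8°] dwell: s stays 0.0000
seg 2 [43.8°–239.6°] uniform, h=18: θ=217.5° here. β=173.7, B=195.8. 18·173.7/195.8 = 15.9683 → s = 15.9683

15.9683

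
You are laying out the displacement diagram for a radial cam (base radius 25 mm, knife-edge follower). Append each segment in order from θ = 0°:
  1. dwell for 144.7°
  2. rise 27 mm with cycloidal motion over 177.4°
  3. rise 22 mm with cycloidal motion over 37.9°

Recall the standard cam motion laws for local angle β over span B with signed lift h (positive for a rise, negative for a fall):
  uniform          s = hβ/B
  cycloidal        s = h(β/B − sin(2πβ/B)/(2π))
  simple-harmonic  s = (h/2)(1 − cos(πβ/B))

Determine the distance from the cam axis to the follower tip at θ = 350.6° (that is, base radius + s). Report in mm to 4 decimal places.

seg 1 [0°–144.7°] dwell: s stays 0.0000
seg 2 [144.7°–322.1°] cycloidal, h=27: full span → s += 27 → s = 27.0000
seg 3 [322.1°–360°] cycloidal, h=22: θ=350.6° here. β=28.5, B=37.9. 22·(0.7520 − sin(2π·0.7520)/(2π)) = 20.0447 → s = 47.0447
radial distance = base radius + s = 25 + 47.0447 = 72.0447

72.0447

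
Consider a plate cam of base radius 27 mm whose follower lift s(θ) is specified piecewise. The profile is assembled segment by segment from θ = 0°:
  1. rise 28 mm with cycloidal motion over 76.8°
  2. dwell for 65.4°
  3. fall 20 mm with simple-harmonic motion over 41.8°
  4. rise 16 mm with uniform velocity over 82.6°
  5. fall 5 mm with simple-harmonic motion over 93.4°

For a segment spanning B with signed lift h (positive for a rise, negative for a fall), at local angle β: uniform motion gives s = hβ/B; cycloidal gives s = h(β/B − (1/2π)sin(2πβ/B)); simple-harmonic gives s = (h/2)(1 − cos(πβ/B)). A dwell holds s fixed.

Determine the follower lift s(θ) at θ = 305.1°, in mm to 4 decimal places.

seg 1 [0°–76.8°] cycloidal, h=28: full span → s += 28 → s = 28.0000
seg 2 [76.8°–142.2°] dwell: s stays 28.0000
seg 3 [142.2°–184°] simple-harmonic, h=-20: full span → s += -20 → s = 8.0000
seg 4 [184°–266.6°] uniform, h=16: full span → s += 16 → s = 24.0000
seg 5 [266.6°–360°] simple-harmonic, h=-5: θ=305.1° here. β=38.5, B=93.4. -5/2·(1 − cos(π·0.4122)) = -1.8192 → s = 22.1808

22.1808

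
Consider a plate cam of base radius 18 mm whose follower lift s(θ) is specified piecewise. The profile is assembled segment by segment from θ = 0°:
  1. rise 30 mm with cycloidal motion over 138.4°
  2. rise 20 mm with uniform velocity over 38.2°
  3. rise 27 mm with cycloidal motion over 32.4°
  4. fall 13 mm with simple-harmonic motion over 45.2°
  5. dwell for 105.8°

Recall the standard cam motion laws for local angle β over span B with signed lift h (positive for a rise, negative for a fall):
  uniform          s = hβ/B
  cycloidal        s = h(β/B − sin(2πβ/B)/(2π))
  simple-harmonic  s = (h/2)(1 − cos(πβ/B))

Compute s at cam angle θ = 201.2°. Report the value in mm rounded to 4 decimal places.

seg 1 [0°–138.4°] cycloidal, h=30: full span → s += 30 → s = 30.0000
seg 2 [138.4°–176.6°] uniform, h=20: full span → s += 20 → s = 50.0000
seg 3 [176.6°–209°] cycloidal, h=27: θ=201.2° here. β=24.6, B=32.4. 27·(0.7593 − sin(2π·0.7593)/(2π)) = 24.7899 → s = 74.7899

74.7899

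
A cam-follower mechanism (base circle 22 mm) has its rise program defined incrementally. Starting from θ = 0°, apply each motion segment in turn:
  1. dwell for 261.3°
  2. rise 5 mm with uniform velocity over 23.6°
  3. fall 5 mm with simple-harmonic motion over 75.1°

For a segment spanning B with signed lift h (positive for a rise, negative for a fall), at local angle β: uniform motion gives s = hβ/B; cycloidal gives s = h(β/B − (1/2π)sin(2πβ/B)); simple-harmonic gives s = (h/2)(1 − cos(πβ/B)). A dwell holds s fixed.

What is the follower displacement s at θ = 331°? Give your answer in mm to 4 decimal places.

seg 1 [0°–261.3°] dwell: s stays 0.0000
seg 2 [261.3°–284.9°] uniform, h=5: full span → s += 5 → s = 5.0000
seg 3 [284.9°–360°] simple-harmonic, h=-5: θ=331° here. β=46.1, B=75.1. -5/2·(1 − cos(π·0.6138)) = -3.3752 → s = 1.6248

1.6248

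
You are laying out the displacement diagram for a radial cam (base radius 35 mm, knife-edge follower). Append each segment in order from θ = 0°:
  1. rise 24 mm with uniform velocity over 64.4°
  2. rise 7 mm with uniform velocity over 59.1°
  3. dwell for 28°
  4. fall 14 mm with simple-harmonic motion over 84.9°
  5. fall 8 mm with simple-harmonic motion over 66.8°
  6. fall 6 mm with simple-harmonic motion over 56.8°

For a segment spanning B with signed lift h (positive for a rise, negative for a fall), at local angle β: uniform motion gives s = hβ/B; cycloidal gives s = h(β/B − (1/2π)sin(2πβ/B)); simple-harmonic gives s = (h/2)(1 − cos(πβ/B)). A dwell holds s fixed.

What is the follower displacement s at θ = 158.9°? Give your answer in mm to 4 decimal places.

seg 1 [0°–64.4°] uniform, h=24: full span → s += 24 → s = 24.0000
seg 2 [64.4°–123.5°] uniform, h=7: full span → s += 7 → s = 31.0000
seg 3 [123.5°–151.5°] dwell: s stays 31.0000
seg 4 [151.5°–236.4°] simple-harmonic, h=-14: θ=158.9° here. β=7.4, B=84.9. -14/2·(1 − cos(π·0.0872)) = -0.2608 → s = 30.7392

30.7392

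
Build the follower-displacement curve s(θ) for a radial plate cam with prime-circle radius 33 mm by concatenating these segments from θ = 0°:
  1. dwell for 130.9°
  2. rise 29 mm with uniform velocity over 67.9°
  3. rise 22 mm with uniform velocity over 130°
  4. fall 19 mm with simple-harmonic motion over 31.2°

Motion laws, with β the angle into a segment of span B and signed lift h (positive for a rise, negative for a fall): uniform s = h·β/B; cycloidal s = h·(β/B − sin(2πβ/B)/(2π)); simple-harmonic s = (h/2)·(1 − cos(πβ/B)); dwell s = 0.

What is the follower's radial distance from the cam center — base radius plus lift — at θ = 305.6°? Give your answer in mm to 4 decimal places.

seg 1 [0°–130.9°] dwell: s stays 0.0000
seg 2 [130.9°–198.8°] uniform, h=29: full span → s += 29 → s = 29.0000
seg 3 [198.8°–328.8°] uniform, h=22: θ=305.6° here. β=106.8, B=130. 22·106.8/130 = 18.0738 → s = 47.0738
radial distance = base radius + s = 33 + 47.0738 = 80.0738

80.0738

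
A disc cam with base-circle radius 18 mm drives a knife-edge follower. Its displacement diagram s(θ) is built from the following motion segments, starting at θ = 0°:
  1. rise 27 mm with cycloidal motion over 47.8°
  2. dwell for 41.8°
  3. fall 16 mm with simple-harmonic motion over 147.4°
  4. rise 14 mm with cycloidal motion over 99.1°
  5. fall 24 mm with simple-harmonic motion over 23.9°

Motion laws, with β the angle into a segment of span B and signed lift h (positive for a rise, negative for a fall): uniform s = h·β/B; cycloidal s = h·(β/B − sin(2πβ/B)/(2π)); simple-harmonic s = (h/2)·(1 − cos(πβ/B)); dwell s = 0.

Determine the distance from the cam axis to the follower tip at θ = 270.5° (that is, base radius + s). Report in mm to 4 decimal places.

seg 1 [0°–47.8°] cycloidal, h=27: full span → s += 27 → s = 27.0000
seg 2 [47.8°–89.6°] dwell: s stays 27.0000
seg 3 [89.6°–237°] simple-harmonic, h=-16: full span → s += -16 → s = 11.0000
seg 4 [237°–336.1°] cycloidal, h=14: θ=270.5° here. β=33.5, B=99.1. 14·(0.3380 − sin(2π·0.3380)/(2π)) = 2.8367 → s = 13.8367
radial distance = base radius + s = 18 + 13.8367 = 31.8367

31.8367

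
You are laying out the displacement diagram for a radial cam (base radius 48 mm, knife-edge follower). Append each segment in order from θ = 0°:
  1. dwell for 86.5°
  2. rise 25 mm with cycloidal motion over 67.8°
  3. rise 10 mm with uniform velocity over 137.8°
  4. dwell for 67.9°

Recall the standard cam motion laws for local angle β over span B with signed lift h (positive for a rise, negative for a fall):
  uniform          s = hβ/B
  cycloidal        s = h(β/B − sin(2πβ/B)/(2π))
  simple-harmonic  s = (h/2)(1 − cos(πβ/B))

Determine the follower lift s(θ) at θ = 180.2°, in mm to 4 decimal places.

seg 1 [0°–86.5°] dwell: s stays 0.0000
seg 2 [86.5°–154.3°] cycloidal, h=25: full span → s += 25 → s = 25.0000
seg 3 [154.3°–292.1°] uniform, h=10: θ=180.2° here. β=25.9, B=137.8. 10·25.9/137.8 = 1.8795 → s = 26.8795

26.8795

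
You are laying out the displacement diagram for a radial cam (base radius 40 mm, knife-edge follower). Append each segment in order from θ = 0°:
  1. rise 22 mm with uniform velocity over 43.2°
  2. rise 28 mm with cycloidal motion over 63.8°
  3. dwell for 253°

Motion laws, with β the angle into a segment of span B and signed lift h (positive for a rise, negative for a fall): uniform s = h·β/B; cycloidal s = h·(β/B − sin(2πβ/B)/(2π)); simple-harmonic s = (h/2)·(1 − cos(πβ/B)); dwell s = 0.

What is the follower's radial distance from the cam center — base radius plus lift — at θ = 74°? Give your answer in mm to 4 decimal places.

seg 1 [0°–43.2°] uniform, h=22: full span → s += 22 → s = 22.0000
seg 2 [43.2°–107°] cycloidal, h=28: θ=74° here. β=30.8, B=63.8. 28·(0.4828 − sin(2π·0.4828)/(2π)) = 13.0354 → s = 35.0354
radial distance = base radius + s = 40 + 35.0354 = 75.0354

75.0354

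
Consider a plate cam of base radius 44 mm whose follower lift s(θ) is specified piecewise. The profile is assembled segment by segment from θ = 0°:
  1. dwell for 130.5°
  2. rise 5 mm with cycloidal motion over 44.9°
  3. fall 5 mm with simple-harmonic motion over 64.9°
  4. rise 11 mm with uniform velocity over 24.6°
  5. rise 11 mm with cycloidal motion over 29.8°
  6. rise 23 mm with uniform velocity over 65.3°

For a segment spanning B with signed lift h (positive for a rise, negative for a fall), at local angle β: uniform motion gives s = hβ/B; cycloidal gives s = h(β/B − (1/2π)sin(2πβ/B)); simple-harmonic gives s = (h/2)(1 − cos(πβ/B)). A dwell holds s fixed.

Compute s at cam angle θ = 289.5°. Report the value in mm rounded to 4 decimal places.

seg 1 [0°–130.5°] dwell: s stays 0.0000
seg 2 [130.5°–175.4°] cycloidal, h=5: full span → s += 5 → s = 5.0000
seg 3 [175.4°–240.3°] simple-harmonic, h=-5: full span → s += -5 → s = 0.0000
seg 4 [240.3°–264.9°] uniform, h=11: full span → s += 11 → s = 11.0000
seg 5 [264.9°–294.7°] cycloidal, h=11: θ=289.5° here. β=24.6, B=29.8. 11·(0.8255 − sin(2π·0.8255)/(2π)) = 10.6379 → s = 21.6379

21.6379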